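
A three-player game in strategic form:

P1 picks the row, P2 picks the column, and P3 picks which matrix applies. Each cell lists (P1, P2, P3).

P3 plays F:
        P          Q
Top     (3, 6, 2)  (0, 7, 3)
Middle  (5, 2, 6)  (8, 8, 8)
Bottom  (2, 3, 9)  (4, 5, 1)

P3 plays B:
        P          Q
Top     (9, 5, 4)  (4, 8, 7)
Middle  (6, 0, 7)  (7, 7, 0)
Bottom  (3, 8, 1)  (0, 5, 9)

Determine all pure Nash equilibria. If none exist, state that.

The unique pure-strategy Nash equilibrium is (Middle, Q, F).

P1 against (P, F): payoffs 3, 5, 2 → best response Middle.
P1 against (P, B): payoffs 9, 6, 3 → best response Top.
P1 against (Q, F): payoffs 0, 8, 4 → best response Middle.
P1 against (Q, B): payoffs 4, 7, 0 → best response Middle.
P2 against (Top, F): payoffs 6, 7 → best response Q.
P2 against (Top, B): payoffs 5, 8 → best response Q.
P2 against (Middle, F): payoffs 2, 8 → best response Q.
P2 against (Middle, B): payoffs 0, 7 → best response Q.
P2 against (Bottom, F): payoffs 3, 5 → best response Q.
P2 against (Bottom, B): payoffs 8, 5 → best response P.
P3 against (Top, P): payoffs 2, 4 → best response B.
P3 against (Top, Q): payoffs 3, 7 → best response B.
P3 against (Middle, P): payoffs 6, 7 → best response B.
P3 against (Middle, Q): payoffs 8, 0 → best response F.
P3 against (Bottom, P): payoffs 9, 1 → best response F.
P3 against (Bottom, Q): payoffs 1, 9 → best response B.
Mutual best responses: (Middle, Q, F).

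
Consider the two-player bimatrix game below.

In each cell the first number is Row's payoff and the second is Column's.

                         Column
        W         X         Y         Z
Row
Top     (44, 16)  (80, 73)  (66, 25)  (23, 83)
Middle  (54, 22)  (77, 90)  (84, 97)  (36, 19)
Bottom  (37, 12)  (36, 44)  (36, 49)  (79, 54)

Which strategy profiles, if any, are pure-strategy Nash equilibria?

Pure-strategy Nash equilibria: (Middle, Y), (Bottom, Z)

For each player, find the best response to each opponent profile; mutual best responses are the pure NE.
Row against W: payoffs 44, 54, 37 → best response Middle.
Row against X: payoffs 80, 77, 36 → best response Top.
Row against Y: payoffs 66, 84, 36 → best response Middle.
Row against Z: payoffs 23, 36, 79 → best response Bottom.
Column against Top: payoffs 16, 73, 25, 83 → best response Z.
Column against Middle: payoffs 22, 90, 97, 19 → best response Y.
Column against Bottom: payoffs 12, 44, 49, 54 → best response Z.
Mutual best responses: (Middle, Y); (Bottom, Z).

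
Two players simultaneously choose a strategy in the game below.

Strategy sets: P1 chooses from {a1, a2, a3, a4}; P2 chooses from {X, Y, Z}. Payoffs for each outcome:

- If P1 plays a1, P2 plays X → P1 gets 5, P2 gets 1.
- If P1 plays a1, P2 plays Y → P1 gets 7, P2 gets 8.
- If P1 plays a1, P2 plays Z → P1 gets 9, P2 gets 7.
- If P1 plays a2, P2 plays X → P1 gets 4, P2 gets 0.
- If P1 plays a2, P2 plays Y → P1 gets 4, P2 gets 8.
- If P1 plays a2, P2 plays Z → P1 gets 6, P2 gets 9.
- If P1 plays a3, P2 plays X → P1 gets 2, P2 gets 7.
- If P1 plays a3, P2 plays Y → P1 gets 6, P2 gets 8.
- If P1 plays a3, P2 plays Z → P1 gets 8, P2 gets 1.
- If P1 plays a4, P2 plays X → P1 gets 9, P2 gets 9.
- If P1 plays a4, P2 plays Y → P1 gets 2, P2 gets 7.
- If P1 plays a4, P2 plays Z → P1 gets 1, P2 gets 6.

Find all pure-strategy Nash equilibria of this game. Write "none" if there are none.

(a1, X): P1 can switch to a4 (5 → 9). Not NE.
(a1, Y): P1 gets 7, best alternative 6; P2 gets 8, best alternative 7. No profitable deviation — NE.
(a1, Z): P2 can switch to Y (7 → 8). Not NE.
(a2, X): P1 can switch to a1 (4 → 5). Not NE.
(a2, Y): P1 can switch to a1 (4 → 7). Not NE.
(a2, Z): P1 can switch to a1 (6 → 9). Not NE.
(a3, X): P1 can switch to a1 (2 → 5). Not NE.
(a3, Y): P1 can switch to a1 (6 → 7). Not NE.
(a3, Z): P1 can switch to a1 (8 → 9). Not NE.
(a4, X): P1 gets 9, best alternative 5; P2 gets 9, best alternative 7. No profitable deviation — NE.
(a4, Y): P1 can switch to a1 (2 → 7). Not NE.
(a4, Z): P1 can switch to a1 (1 → 9). Not NE.

The pure Nash equilibria are (a1, Y); (a4, X).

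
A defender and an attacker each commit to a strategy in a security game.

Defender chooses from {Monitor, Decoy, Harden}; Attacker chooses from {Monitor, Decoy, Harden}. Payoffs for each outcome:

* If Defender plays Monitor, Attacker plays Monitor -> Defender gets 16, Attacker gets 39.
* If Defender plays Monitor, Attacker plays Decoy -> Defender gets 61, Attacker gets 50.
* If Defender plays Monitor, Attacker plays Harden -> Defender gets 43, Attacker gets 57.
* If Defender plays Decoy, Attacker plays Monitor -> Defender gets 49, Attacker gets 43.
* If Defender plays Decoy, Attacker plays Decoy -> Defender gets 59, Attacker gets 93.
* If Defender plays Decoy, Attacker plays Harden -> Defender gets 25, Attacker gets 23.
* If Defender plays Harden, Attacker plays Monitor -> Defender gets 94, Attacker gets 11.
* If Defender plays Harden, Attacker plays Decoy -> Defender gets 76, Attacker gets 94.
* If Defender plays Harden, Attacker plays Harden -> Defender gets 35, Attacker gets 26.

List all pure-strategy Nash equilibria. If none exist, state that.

Mark each player's best response to every combination of opponents' strategies; a profile where every player is best-responding is a pure Nash equilibrium.
Defender against Monitor: payoffs 16, 49, 94 → best response Harden.
Defender against Decoy: payoffs 61, 59, 76 → best response Harden.
Defender against Harden: payoffs 43, 25, 35 → best response Monitor.
Attacker against Monitor: payoffs 39, 50, 57 → best response Harden.
Attacker against Decoy: payoffs 43, 93, 23 → best response Decoy.
Attacker against Harden: payoffs 11, 94, 26 → best response Decoy.
Mutual best responses: (Monitor, Harden); (Harden, Decoy).

The pure Nash equilibria are (Monitor, Harden), (Harden, Decoy).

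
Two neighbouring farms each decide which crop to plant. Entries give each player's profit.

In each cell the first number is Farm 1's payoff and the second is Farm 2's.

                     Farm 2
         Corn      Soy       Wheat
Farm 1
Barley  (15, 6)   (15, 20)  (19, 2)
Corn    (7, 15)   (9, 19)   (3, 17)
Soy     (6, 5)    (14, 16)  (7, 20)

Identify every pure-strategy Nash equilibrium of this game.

The unique pure-strategy Nash equilibrium is (Barley, Soy).

Farm 1 against Corn: payoffs 15, 7, 6 → best response Barley.
Farm 1 against Soy: payoffs 15, 9, 14 → best response Barley.
Farm 1 against Wheat: payoffs 19, 3, 7 → best response Barley.
Farm 2 against Barley: payoffs 6, 20, 2 → best response Soy.
Farm 2 against Corn: payoffs 15, 19, 17 → best response Soy.
Farm 2 against Soy: payoffs 5, 16, 20 → best response Wheat.
Mutual best responses: (Barley, Soy).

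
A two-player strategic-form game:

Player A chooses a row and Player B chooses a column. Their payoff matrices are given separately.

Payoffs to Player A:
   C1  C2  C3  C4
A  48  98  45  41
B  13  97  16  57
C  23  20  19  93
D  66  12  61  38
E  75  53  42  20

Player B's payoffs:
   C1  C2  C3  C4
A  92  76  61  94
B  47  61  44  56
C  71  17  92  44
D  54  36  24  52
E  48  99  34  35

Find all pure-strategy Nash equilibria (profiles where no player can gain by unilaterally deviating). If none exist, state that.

For each strategy profile, look for a profitable unilateral deviation.
(A, C1): Player A can switch to D (48 → 66). Not NE.
(A, C2): Player B can switch to C1 (76 → 92). Not NE.
(A, C3): Player A can switch to D (45 → 61). Not NE.
(A, C4): Player A can switch to B (41 → 57). Not NE.
(B, C1): Player A can switch to A (13 → 48). Not NE.
(B, C2): Player A can switch to A (97 → 98). Not NE.
(The remaining 14 profiles each have a profitable deviation by the same check.)

none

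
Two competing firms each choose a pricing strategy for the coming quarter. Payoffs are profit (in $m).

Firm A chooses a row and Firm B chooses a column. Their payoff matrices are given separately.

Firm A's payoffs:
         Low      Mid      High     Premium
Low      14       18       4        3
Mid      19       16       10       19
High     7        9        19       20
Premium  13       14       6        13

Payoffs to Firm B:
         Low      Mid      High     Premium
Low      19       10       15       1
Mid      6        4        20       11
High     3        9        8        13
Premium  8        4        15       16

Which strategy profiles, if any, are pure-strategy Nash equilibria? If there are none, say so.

Firm A against Low: payoffs 14, 19, 7, 13 → best response Mid.
Firm A against Mid: payoffs 18, 16, 9, 14 → best response Low.
Firm A against High: payoffs 4, 10, 19, 6 → best response High.
Firm A against Premium: payoffs 3, 19, 20, 13 → best response High.
Firm B against Low: payoffs 19, 10, 15, 1 → best response Low.
Firm B against Mid: payoffs 6, 4, 20, 11 → best response High.
Firm B against High: payoffs 3, 9, 8, 13 → best response Premium.
Firm B against Premium: payoffs 8, 4, 15, 16 → best response Premium.
Mutual best responses: (High, Premium).

(High, Premium)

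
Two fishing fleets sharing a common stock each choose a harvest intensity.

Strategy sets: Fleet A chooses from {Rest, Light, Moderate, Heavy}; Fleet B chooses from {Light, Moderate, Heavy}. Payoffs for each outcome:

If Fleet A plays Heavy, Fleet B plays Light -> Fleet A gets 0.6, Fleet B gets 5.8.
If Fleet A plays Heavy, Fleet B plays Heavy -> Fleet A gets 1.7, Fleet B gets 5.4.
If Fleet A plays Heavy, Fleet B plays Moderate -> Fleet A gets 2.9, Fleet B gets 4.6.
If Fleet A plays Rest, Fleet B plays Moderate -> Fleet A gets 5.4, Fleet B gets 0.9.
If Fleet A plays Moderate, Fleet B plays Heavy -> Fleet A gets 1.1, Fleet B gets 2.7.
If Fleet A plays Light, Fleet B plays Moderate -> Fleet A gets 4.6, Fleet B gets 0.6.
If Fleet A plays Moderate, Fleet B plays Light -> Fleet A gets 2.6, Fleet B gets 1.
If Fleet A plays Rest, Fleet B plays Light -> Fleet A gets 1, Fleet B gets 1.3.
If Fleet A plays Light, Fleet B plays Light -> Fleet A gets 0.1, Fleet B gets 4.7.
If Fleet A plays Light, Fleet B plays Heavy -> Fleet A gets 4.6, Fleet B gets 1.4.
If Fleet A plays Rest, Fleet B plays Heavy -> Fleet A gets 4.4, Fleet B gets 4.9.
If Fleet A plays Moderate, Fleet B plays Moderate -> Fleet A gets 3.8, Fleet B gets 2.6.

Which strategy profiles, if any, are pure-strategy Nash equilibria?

Fleet A against Light: payoffs 1, 0.1, 2.6, 0.6 → best response Moderate.
Fleet A against Moderate: payoffs 5.4, 4.6, 3.8, 2.9 → best response Rest.
Fleet A against Heavy: payoffs 4.4, 4.6, 1.1, 1.7 → best response Light.
Fleet B against Rest: payoffs 1.3, 0.9, 4.9 → best response Heavy.
Fleet B against Light: payoffs 4.7, 0.6, 1.4 → best response Light.
Fleet B against Moderate: payoffs 1, 2.6, 2.7 → best response Heavy.
Fleet B against Heavy: payoffs 5.8, 4.6, 5.4 → best response Light.
No profile is a mutual best response for all players.

This game has no pure Nash equilibrium.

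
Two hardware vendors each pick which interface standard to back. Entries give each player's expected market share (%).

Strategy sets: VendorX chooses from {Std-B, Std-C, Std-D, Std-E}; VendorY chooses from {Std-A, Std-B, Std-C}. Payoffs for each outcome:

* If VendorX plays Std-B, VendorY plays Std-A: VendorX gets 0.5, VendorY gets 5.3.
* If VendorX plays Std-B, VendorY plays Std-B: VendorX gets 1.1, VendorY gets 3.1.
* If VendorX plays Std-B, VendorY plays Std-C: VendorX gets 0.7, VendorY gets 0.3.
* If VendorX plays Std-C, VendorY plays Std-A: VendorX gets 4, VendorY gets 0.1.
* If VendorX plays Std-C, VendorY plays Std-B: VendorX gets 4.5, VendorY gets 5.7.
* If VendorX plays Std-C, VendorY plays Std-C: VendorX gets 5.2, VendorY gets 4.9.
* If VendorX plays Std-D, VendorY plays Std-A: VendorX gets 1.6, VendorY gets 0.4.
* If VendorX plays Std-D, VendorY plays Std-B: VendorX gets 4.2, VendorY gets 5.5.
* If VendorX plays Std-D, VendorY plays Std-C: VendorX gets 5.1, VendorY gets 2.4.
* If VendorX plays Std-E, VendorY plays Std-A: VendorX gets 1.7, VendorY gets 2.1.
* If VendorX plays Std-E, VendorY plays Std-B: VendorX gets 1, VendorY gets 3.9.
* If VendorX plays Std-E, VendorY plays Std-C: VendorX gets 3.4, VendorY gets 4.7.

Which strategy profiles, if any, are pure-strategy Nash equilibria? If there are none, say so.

(Std-C, Std-B)

(Std-B, Std-A): VendorX can switch to Std-C (0.5 → 4). Not NE.
(Std-B, Std-B): VendorX can switch to Std-C (1.1 → 4.5). Not NE.
(Std-B, Std-C): VendorX can switch to Std-C (0.7 → 5.2). Not NE.
(Std-C, Std-A): VendorY can switch to Std-B (0.1 → 5.7). Not NE.
(Std-C, Std-B): VendorX gets 4.5, best alternative 4.2; VendorY gets 5.7, best alternative 4.9. No profitable deviation — NE.
(Std-C, Std-C): VendorY can switch to Std-B (4.9 → 5.7). Not NE.
(Std-D, Std-A): VendorX can switch to Std-C (1.6 → 4). Not NE.
(The remaining 5 profiles each have a profitable deviation by the same check.)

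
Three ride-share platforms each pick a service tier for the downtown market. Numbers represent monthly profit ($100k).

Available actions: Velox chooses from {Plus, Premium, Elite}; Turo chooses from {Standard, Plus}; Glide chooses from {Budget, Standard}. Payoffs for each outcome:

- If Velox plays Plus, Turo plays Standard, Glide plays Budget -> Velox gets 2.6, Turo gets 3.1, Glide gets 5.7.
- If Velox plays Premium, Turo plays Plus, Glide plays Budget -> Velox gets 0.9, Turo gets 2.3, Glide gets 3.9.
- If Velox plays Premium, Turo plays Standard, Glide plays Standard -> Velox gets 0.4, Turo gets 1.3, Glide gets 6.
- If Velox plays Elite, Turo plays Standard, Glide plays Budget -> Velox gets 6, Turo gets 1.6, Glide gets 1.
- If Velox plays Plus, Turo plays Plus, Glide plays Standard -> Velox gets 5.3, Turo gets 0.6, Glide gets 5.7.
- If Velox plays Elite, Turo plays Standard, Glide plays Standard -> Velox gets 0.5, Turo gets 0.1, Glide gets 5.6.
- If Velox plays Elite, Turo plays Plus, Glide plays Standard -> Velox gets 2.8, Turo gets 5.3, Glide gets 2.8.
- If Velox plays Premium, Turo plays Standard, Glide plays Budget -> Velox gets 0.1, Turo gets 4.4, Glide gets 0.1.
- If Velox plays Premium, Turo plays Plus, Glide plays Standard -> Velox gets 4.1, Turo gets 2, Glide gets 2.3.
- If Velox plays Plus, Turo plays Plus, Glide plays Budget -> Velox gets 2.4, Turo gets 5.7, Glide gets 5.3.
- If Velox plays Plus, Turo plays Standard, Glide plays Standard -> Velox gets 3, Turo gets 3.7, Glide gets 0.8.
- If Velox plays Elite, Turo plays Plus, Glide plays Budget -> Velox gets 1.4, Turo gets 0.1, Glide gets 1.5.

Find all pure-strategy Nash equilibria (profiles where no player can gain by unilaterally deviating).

(Plus, Standard, Budget): Velox can switch to Elite (2.6 → 6). Not NE.
(Plus, Standard, Standard): Glide can switch to Budget (0.8 → 5.7). Not NE.
(Plus, Plus, Budget): Glide can switch to Standard (5.3 → 5.7). Not NE.
(Plus, Plus, Standard): Turo can switch to Standard (0.6 → 3.7). Not NE.
(Premium, Standard, Budget): Velox can switch to Plus (0.1 → 2.6). Not NE.
(Premium, Standard, Standard): Velox can switch to Plus (0.4 → 3). Not NE.
(Premium, Plus, Budget): Velox can switch to Plus (0.9 → 2.4). Not NE.
(Premium, Plus, Standard): Velox can switch to Plus (4.1 → 5.3). Not NE.
(Elite, Standard, Budget): Glide can switch to Standard (1 → 5.6). Not NE.
(Elite, Standard, Standard): Velox can switch to Plus (0.5 → 3). Not NE.
(The remaining 2 profiles each have a profitable deviation by the same check.)

none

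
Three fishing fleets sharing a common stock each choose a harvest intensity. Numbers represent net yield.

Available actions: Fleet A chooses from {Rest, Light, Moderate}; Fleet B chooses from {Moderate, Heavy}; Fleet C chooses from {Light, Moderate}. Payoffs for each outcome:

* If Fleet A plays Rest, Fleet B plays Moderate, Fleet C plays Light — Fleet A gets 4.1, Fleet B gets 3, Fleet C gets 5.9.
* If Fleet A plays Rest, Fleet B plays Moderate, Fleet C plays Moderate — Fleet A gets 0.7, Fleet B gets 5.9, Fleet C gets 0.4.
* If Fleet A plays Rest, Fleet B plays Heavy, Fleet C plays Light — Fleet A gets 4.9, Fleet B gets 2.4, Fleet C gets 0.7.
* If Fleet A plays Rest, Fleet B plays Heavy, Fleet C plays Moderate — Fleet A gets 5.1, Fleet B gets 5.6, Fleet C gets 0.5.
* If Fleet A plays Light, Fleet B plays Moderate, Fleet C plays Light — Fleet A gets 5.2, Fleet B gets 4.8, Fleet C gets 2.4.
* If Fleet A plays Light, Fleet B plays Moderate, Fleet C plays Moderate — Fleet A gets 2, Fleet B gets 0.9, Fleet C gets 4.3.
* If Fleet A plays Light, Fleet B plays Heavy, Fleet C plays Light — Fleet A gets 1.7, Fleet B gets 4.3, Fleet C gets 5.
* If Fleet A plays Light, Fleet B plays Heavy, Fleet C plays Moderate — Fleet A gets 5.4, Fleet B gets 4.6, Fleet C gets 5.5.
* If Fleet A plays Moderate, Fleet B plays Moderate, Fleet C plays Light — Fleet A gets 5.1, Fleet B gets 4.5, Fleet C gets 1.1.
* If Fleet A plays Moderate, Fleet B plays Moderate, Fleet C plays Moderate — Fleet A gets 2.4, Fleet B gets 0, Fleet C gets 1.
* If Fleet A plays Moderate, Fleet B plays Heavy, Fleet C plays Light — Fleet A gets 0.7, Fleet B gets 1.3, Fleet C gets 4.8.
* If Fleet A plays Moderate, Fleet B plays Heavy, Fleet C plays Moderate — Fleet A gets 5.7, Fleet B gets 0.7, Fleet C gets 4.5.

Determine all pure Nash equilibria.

(Rest, Moderate, Light): Fleet A can switch to Light (4.1 → 5.2). Not NE.
(Rest, Moderate, Moderate): Fleet A can switch to Light (0.7 → 2). Not NE.
(Rest, Heavy, Light): Fleet B can switch to Moderate (2.4 → 3). Not NE.
(Rest, Heavy, Moderate): Fleet A can switch to Light (5.1 → 5.4). Not NE.
(Light, Moderate, Light): Fleet C can switch to Moderate (2.4 → 4.3). Not NE.
(Light, Moderate, Moderate): Fleet A can switch to Moderate (2 → 2.4). Not NE.
(Light, Heavy, Light): Fleet A can switch to Rest (1.7 → 4.9). Not NE.
(Light, Heavy, Moderate): Fleet A can switch to Moderate (5.4 → 5.7). Not NE.
(Moderate, Moderate, Light): Fleet A can switch to Light (5.1 → 5.2). Not NE.
(Moderate, Moderate, Moderate): Fleet B can switch to Heavy (0 → 0.7). Not NE.
(Moderate, Heavy, Light): Fleet A can switch to Rest (0.7 → 4.9). Not NE.
(Moderate, Heavy, Moderate): Fleet C can switch to Light (4.5 → 4.8). Not NE.

There is no pure-strategy Nash equilibrium.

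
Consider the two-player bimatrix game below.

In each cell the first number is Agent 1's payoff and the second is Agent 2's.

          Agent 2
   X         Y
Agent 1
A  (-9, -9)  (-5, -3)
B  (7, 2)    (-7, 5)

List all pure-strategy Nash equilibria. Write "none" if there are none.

Agent 1 against X: payoffs -9, 7 → best response B.
Agent 1 against Y: payoffs -5, -7 → best response A.
Agent 2 against A: payoffs -9, -3 → best response Y.
Agent 2 against B: payoffs 2, 5 → best response Y.
Mutual best responses: (A, Y).

The unique pure-strategy Nash equilibrium is (A, Y).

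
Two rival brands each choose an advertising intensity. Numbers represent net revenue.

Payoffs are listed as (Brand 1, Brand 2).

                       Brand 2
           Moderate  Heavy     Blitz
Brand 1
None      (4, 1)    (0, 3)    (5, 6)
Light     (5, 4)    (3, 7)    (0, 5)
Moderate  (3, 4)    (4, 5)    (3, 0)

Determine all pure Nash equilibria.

For each strategy profile, look for a profitable unilateral deviation.
(None, Moderate): Brand 1 can switch to Light (4 → 5). Not NE.
(None, Heavy): Brand 1 can switch to Light (0 → 3). Not NE.
(None, Blitz): Brand 1 gets 5, best alternative 3; Brand 2 gets 6, best alternative 3. No profitable deviation — NE.
(Light, Moderate): Brand 2 can switch to Heavy (4 → 7). Not NE.
(Light, Heavy): Brand 1 can switch to Moderate (3 → 4). Not NE.
(Light, Blitz): Brand 1 can switch to None (0 → 5). Not NE.
(Moderate, Moderate): Brand 1 can switch to None (3 → 4). Not NE.
(Moderate, Heavy): Brand 1 gets 4, best alternative 3; Brand 2 gets 5, best alternative 4. No profitable deviation — NE.
(Moderate, Blitz): Brand 1 can switch to None (3 → 5). Not NE.

(None, Blitz) and (Moderate, Heavy)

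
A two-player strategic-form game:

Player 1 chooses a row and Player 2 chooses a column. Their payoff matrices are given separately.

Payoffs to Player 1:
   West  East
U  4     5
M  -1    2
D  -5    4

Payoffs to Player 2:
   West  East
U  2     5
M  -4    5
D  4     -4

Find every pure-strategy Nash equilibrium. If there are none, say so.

Player 1 against West: payoffs 4, -1, -5 → best response U.
Player 1 against East: payoffs 5, 2, 4 → best response U.
Player 2 against U: payoffs 2, 5 → best response East.
Player 2 against M: payoffs -4, 5 → best response East.
Player 2 against D: payoffs 4, -4 → best response West.
Mutual best responses: (U, East).

The unique pure-strategy Nash equilibrium is (U, East).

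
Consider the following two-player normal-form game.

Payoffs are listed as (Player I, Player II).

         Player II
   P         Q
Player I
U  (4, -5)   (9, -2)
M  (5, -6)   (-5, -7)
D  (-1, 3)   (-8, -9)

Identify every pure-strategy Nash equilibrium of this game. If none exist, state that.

(U, P): Player I can switch to M (4 → 5). Not NE.
(U, Q): Player I gets 9, best alternative -5; Player II gets -2, best alternative -5. No profitable deviation — NE.
(M, P): Player I gets 5, best alternative 4; Player II gets -6, best alternative -7. No profitable deviation — NE.
(M, Q): Player I can switch to U (-5 → 9). Not NE.
(D, P): Player I can switch to U (-1 → 4). Not NE.
(D, Q): Player I can switch to U (-8 → 9). Not NE.

(U, Q); (M, P)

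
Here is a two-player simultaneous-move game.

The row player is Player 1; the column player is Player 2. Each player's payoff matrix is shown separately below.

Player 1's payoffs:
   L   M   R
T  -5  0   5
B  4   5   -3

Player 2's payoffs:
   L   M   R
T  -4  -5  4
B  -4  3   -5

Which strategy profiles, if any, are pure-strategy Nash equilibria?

For each player, find the best response to each opponent profile; mutual best responses are the pure NE.
Player 1 against L: payoffs -5, 4 → best response B.
Player 1 against M: payoffs 0, 5 → best response B.
Player 1 against R: payoffs 5, -3 → best response T.
Player 2 against T: payoffs -4, -5, 4 → best response R.
Player 2 against B: payoffs -4, 3, -5 → best response M.
Mutual best responses: (T, R); (B, M).

(T, R) and (B, M)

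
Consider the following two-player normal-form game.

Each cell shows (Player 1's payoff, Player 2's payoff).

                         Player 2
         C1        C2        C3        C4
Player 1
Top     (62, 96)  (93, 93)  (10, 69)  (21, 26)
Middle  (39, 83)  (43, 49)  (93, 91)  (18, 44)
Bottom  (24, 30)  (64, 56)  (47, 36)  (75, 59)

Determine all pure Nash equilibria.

For each strategy profile, look for a profitable unilateral deviation.
(Top, C1): Player 1 gets 62, best alternative 39; Player 2 gets 96, best alternative 93. No profitable deviation — NE.
(Top, C2): Player 2 can switch to C1 (93 → 96). Not NE.
(Top, C3): Player 1 can switch to Middle (10 → 93). Not NE.
(Top, C4): Player 1 can switch to Bottom (21 → 75). Not NE.
(Middle, C1): Player 1 can switch to Top (39 → 62). Not NE.
(Middle, C2): Player 1 can switch to Top (43 → 93). Not NE.
(Middle, C3): Player 1 gets 93, best alternative 47; Player 2 gets 91, best alternative 83. No profitable deviation — NE.
(Middle, C4): Player 1 can switch to Top (18 → 21). Not NE.
(Bottom, C1): Player 1 can switch to Top (24 → 62). Not NE.
(Bottom, C2): Player 1 can switch to Top (64 → 93). Not NE.
(Bottom, C3): Player 1 can switch to Middle (47 → 93). Not NE.
(Bottom, C4): Player 1 gets 75, best alternative 21; Player 2 gets 59, best alternative 56. No profitable deviation — NE.

Pure-strategy Nash equilibria: (Top, C1) and (Middle, C3) and (Bottom, C4)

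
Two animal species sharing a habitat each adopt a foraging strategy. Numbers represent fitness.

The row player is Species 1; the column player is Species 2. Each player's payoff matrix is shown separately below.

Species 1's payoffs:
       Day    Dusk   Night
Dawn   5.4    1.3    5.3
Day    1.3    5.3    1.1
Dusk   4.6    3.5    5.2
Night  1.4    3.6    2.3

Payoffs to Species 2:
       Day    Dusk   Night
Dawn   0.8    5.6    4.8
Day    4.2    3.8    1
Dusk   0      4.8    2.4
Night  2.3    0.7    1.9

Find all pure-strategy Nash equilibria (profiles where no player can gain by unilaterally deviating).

For each player, find the best response to each opponent profile; mutual best responses are the pure NE.
Species 1 against Day: payoffs 5.4, 1.3, 4.6, 1.4 → best response Dawn.
Species 1 against Dusk: payoffs 1.3, 5.3, 3.5, 3.6 → best response Day.
Species 1 against Night: payoffs 5.3, 1.1, 5.2, 2.3 → best response Dawn.
Species 2 against Dawn: payoffs 0.8, 5.6, 4.8 → best response Dusk.
Species 2 against Day: payoffs 4.2, 3.8, 1 → best response Day.
Species 2 against Dusk: payoffs 0, 4.8, 2.4 → best response Dusk.
Species 2 against Night: payoffs 2.3, 0.7, 1.9 → best response Day.
No profile is a mutual best response for all players.

No pure-strategy Nash equilibrium.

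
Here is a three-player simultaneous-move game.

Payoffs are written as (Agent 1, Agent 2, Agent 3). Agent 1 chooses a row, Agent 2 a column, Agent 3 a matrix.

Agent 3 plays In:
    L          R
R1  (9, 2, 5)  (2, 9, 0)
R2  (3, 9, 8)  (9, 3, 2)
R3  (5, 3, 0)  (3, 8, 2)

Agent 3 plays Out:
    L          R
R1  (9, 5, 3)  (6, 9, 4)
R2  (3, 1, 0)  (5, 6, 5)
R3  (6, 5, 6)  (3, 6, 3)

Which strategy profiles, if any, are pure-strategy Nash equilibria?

Agent 1 against (L, In): payoffs 9, 3, 5 → best response R1.
Agent 1 against (L, Out): payoffs 9, 3, 6 → best response R1.
Agent 1 against (R, In): payoffs 2, 9, 3 → best response R2.
Agent 1 against (R, Out): payoffs 6, 5, 3 → best response R1.
Agent 2 against (R1, In): payoffs 2, 9 → best response R.
Agent 2 against (R1, Out): payoffs 5, 9 → best response R.
Agent 2 against (R2, In): payoffs 9, 3 → best response L.
Agent 2 against (R2, Out): payoffs 1, 6 → best response R.
Agent 2 against (R3, In): payoffs 3, 8 → best response R.
Agent 2 against (R3, Out): payoffs 5, 6 → best response R.
Agent 3 against (R1, L): payoffs 5, 3 → best response In.
Agent 3 against (R1, R): payoffs 0, 4 → best response Out.
Agent 3 against (R2, L): payoffs 8, 0 → best response In.
Agent 3 against (R2, R): payoffs 2, 5 → best response Out.
Agent 3 against (R3, L): payoffs 0, 6 → best response Out.
Agent 3 against (R3, R): payoffs 2, 3 → best response Out.
Mutual best responses: (R1, R, Out).

The unique pure-strategy Nash equilibrium is (R1, R, Out).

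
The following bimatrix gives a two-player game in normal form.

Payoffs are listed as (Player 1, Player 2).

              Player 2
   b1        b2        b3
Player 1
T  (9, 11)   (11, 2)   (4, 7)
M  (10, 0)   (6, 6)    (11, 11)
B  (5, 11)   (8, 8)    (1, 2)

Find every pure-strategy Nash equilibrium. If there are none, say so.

The unique pure-strategy Nash equilibrium is (M, b3).

Player 1 against b1: payoffs 9, 10, 5 → best response M.
Player 1 against b2: payoffs 11, 6, 8 → best response T.
Player 1 against b3: payoffs 4, 11, 1 → best response M.
Player 2 against T: payoffs 11, 2, 7 → best response b1.
Player 2 against M: payoffs 0, 6, 11 → best response b3.
Player 2 against B: payoffs 11, 8, 2 → best response b1.
Mutual best responses: (M, b3).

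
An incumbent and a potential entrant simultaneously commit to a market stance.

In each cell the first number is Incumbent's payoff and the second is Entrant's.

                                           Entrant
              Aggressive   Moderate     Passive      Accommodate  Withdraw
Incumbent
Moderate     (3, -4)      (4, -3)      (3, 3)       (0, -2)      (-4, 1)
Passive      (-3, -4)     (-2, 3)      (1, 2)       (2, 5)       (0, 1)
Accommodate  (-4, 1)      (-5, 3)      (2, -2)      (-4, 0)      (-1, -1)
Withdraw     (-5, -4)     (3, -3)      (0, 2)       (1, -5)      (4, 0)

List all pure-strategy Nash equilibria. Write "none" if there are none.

(Moderate, Passive); (Passive, Accommodate)

Mark each player's best response to every combination of opponents' strategies; a profile where every player is best-responding is a pure Nash equilibrium.
Incumbent against Aggressive: payoffs 3, -3, -4, -5 → best response Moderate.
Incumbent against Moderate: payoffs 4, -2, -5, 3 → best response Moderate.
Incumbent against Passive: payoffs 3, 1, 2, 0 → best response Moderate.
Incumbent against Accommodate: payoffs 0, 2, -4, 1 → best response Passive.
Incumbent against Withdraw: payoffs -4, 0, -1, 4 → best response Withdraw.
Entrant against Moderate: payoffs -4, -3, 3, -2, 1 → best response Passive.
Entrant against Passive: payoffs -4, 3, 2, 5, 1 → best response Accommodate.
Entrant against Accommodate: payoffs 1, 3, -2, 0, -1 → best response Moderate.
Entrant against Withdraw: payoffs -4, -3, 2, -5, 0 → best response Passive.
Mutual best responses: (Moderate, Passive); (Passive, Accommodate).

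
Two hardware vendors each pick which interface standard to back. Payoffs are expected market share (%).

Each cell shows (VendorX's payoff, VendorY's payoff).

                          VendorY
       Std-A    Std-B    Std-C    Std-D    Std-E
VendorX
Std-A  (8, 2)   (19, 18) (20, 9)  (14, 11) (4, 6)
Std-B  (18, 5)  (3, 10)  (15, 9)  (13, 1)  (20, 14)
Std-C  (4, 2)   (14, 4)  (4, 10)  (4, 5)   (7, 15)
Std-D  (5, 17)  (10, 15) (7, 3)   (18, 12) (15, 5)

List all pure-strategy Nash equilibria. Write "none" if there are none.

VendorX against Std-A: payoffs 8, 18, 4, 5 → best response Std-B.
VendorX against Std-B: payoffs 19, 3, 14, 10 → best response Std-A.
VendorX against Std-C: payoffs 20, 15, 4, 7 → best response Std-A.
VendorX against Std-D: payoffs 14, 13, 4, 18 → best response Std-D.
VendorX against Std-E: payoffs 4, 20, 7, 15 → best response Std-B.
VendorY against Std-A: payoffs 2, 18, 9, 11, 6 → best response Std-B.
VendorY against Std-B: payoffs 5, 10, 9, 1, 14 → best response Std-E.
VendorY against Std-C: payoffs 2, 4, 10, 5, 15 → best response Std-E.
VendorY against Std-D: payoffs 17, 15, 3, 12, 5 → best response Std-A.
Mutual best responses: (Std-A, Std-B); (Std-B, Std-E).

(Std-A, Std-B), (Std-B, Std-E)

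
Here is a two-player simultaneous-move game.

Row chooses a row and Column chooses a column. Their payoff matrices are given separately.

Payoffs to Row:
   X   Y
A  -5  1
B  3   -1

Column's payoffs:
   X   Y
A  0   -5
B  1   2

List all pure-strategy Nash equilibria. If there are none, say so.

For each player, find the best response to each opponent profile; mutual best responses are the pure NE.
Row against X: payoffs -5, 3 → best response B.
Row against Y: payoffs 1, -1 → best response A.
Column against A: payoffs 0, -5 → best response X.
Column against B: payoffs 1, 2 → best response Y.
No profile is a mutual best response for all players.

No pure-strategy Nash equilibrium.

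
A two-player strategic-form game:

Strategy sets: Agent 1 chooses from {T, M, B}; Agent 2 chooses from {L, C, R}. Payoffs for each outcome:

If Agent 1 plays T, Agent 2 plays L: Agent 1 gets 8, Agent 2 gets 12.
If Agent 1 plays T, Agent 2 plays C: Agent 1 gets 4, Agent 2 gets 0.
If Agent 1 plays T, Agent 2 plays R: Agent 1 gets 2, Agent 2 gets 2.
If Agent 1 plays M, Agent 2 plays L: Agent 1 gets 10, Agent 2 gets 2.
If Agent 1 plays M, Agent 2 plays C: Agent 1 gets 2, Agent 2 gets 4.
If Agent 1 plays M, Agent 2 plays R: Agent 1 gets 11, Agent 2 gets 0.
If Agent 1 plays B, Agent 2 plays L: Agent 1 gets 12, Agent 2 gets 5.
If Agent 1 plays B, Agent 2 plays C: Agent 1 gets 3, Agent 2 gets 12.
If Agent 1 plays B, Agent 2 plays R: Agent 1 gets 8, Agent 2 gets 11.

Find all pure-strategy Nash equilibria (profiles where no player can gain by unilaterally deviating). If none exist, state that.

Agent 1 against L: payoffs 8, 10, 12 → best response B.
Agent 1 against C: payoffs 4, 2, 3 → best response T.
Agent 1 against R: payoffs 2, 11, 8 → best response M.
Agent 2 against T: payoffs 12, 0, 2 → best response L.
Agent 2 against M: payoffs 2, 4, 0 → best response C.
Agent 2 against B: payoffs 5, 12, 11 → best response C.
No profile is a mutual best response for all players.

No pure-strategy Nash equilibrium.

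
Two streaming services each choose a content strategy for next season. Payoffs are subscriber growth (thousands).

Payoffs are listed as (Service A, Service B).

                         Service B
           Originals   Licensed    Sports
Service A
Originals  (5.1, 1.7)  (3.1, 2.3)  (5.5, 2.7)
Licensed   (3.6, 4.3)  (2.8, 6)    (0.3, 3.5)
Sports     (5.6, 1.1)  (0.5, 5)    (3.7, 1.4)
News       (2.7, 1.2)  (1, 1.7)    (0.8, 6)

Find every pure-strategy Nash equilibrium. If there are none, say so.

Service A against Originals: payoffs 5.1, 3.6, 5.6, 2.7 → best response Sports.
Service A against Licensed: payoffs 3.1, 2.8, 0.5, 1 → best response Originals.
Service A against Sports: payoffs 5.5, 0.3, 3.7, 0.8 → best response Originals.
Service B against Originals: payoffs 1.7, 2.3, 2.7 → best response Sports.
Service B against Licensed: payoffs 4.3, 6, 3.5 → best response Licensed.
Service B against Sports: payoffs 1.1, 5, 1.4 → best response Licensed.
Service B against News: payoffs 1.2, 1.7, 6 → best response Sports.
Mutual best responses: (Originals, Sports).

The unique pure-strategy Nash equilibrium is (Originals, Sports).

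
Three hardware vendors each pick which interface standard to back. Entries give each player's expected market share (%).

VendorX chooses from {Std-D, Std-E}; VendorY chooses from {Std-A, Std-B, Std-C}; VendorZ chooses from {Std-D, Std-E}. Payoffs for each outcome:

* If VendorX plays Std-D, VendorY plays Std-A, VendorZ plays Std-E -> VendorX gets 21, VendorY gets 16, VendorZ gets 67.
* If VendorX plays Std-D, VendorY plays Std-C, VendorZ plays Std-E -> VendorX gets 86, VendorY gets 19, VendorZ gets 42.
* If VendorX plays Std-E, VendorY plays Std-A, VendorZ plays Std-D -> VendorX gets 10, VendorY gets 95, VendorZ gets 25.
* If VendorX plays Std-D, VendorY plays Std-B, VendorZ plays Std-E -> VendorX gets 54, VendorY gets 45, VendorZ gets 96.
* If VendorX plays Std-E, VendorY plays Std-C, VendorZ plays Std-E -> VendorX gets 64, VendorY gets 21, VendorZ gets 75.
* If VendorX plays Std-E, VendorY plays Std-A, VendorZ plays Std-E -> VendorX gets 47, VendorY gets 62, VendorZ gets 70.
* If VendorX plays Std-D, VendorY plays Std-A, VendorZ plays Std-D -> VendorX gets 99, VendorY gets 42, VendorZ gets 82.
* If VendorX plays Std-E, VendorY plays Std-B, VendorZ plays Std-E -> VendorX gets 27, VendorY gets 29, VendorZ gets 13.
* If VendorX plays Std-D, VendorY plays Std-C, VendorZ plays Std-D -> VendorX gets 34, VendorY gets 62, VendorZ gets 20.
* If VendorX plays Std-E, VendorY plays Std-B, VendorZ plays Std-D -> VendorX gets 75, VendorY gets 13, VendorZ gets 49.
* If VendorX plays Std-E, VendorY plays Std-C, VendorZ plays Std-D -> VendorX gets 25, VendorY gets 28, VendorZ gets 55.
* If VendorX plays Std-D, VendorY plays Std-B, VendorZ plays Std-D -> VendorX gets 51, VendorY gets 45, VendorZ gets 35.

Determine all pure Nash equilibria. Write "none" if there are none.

The pure Nash equilibria are (Std-D, Std-B, Std-E) and (Std-E, Std-A, Std-E).

(Std-D, Std-A, Std-D): VendorY can switch to Std-B (42 → 45). Not NE.
(Std-D, Std-A, Std-E): VendorX can switch to Std-E (21 → 47). Not NE.
(Std-D, Std-B, Std-D): VendorX can switch to Std-E (51 → 75). Not NE.
(Std-D, Std-B, Std-E): VendorX gets 54, best alternative 27; VendorY gets 45, best alternative 19; VendorZ gets 96, best alternative 35. No profitable deviation — NE.
(Std-D, Std-C, Std-D): VendorZ can switch to Std-E (20 → 42). Not NE.
(Std-D, Std-C, Std-E): VendorY can switch to Std-B (19 → 45). Not NE.
(Std-E, Std-A, Std-D): VendorX can switch to Std-D (10 → 99). Not NE.
(Std-E, Std-A, Std-E): VendorX gets 47, best alternative 21; VendorY gets 62, best alternative 29; VendorZ gets 70, best alternative 25. No profitable deviation — NE.
(Std-E, Std-B, Std-D): VendorY can switch to Std-A (13 → 95). Not NE.
(Std-E, Std-B, Std-E): VendorX can switch to Std-D (27 → 54). Not NE.
(Std-E, Std-C, Std-D): VendorX can switch to Std-D (25 → 34). Not NE.
(Std-E, Std-C, Std-E): VendorX can switch to Std-D (64 → 86). Not NE.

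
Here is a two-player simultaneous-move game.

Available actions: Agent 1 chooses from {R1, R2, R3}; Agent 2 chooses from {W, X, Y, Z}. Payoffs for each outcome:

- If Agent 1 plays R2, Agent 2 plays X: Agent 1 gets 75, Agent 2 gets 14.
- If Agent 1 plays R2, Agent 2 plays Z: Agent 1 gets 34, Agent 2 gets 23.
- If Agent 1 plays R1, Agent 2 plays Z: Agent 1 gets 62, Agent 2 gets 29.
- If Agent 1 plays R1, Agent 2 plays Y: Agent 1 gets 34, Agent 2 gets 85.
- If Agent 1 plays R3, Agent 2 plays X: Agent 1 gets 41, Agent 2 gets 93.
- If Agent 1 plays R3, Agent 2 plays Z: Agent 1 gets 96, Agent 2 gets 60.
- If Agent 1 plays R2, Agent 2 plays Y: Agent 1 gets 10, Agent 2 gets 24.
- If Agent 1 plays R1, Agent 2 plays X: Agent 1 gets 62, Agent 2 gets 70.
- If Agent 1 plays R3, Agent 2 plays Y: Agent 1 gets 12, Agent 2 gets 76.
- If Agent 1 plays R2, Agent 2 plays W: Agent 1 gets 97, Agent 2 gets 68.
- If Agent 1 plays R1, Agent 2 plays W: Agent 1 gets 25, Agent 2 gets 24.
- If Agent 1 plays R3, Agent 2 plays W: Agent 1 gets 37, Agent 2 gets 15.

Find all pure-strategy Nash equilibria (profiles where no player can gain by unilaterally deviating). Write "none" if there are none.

Pure-strategy Nash equilibria: (R1, Y) and (R2, W)

Agent 1 against W: payoffs 25, 97, 37 → best response R2.
Agent 1 against X: payoffs 62, 75, 41 → best response R2.
Agent 1 against Y: payoffs 34, 10, 12 → best response R1.
Agent 1 against Z: payoffs 62, 34, 96 → best response R3.
Agent 2 against R1: payoffs 24, 70, 85, 29 → best response Y.
Agent 2 against R2: payoffs 68, 14, 24, 23 → best response W.
Agent 2 against R3: payoffs 15, 93, 76, 60 → best response X.
Mutual best responses: (R1, Y); (R2, W).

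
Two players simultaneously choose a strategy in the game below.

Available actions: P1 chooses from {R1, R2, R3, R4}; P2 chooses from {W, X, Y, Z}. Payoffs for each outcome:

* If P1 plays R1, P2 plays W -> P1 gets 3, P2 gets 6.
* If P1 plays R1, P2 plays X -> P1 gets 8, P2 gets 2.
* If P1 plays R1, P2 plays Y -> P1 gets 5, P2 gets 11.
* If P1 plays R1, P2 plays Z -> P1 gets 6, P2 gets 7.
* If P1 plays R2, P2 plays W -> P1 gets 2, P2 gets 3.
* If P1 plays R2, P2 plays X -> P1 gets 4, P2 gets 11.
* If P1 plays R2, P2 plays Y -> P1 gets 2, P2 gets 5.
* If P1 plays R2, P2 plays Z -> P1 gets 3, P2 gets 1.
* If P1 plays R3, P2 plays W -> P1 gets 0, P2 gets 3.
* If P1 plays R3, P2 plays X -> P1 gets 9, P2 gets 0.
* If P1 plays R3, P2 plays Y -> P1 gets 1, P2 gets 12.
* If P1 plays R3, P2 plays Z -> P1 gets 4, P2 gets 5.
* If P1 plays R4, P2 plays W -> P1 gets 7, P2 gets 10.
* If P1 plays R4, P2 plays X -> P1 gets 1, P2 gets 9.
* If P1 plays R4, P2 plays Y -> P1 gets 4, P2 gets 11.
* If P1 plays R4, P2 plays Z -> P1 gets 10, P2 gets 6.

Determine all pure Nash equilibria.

Pure NE: (R1, Y)

For each player, find the best response to each opponent profile; mutual best responses are the pure NE.
P1 against W: payoffs 3, 2, 0, 7 → best response R4.
P1 against X: payoffs 8, 4, 9, 1 → best response R3.
P1 against Y: payoffs 5, 2, 1, 4 → best response R1.
P1 against Z: payoffs 6, 3, 4, 10 → best response R4.
P2 against R1: payoffs 6, 2, 11, 7 → best response Y.
P2 against R2: payoffs 3, 11, 5, 1 → best response X.
P2 against R3: payoffs 3, 0, 12, 5 → best response Y.
P2 against R4: payoffs 10, 9, 11, 6 → best response Y.
Mutual best responses: (R1, Y).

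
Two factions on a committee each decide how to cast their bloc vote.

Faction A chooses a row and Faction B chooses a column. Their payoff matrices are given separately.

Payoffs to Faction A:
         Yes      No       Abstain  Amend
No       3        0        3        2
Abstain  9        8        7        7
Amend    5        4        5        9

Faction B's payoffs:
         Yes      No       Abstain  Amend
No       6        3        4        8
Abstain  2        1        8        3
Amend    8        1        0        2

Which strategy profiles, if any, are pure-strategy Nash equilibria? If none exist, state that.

For each player, find the best response to each opponent profile; mutual best responses are the pure NE.
Faction A against Yes: payoffs 3, 9, 5 → best response Abstain.
Faction A against No: payoffs 0, 8, 4 → best response Abstain.
Faction A against Abstain: payoffs 3, 7, 5 → best response Abstain.
Faction A against Amend: payoffs 2, 7, 9 → best response Amend.
Faction B against No: payoffs 6, 3, 4, 8 → best response Amend.
Faction B against Abstain: payoffs 2, 1, 8, 3 → best response Abstain.
Faction B against Amend: payoffs 8, 1, 0, 2 → best response Yes.
Mutual best responses: (Abstain, Abstain).

(Abstain, Abstain)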